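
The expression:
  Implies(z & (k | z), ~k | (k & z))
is always true.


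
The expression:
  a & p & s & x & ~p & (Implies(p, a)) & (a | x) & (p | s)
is never true.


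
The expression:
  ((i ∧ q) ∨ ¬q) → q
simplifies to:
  q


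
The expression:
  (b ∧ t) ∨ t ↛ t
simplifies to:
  b ∧ t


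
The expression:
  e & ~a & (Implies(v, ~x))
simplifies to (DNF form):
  (e & ~a & ~v) | (e & ~a & ~x)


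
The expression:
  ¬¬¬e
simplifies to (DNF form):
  ¬e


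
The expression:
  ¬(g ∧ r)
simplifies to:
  ¬g ∨ ¬r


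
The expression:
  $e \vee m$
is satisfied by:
  {m: True, e: True}
  {m: True, e: False}
  {e: True, m: False}


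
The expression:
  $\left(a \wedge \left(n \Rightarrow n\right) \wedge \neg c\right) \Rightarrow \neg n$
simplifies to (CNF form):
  $c \vee \neg a \vee \neg n$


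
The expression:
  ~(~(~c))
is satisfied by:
  {c: False}


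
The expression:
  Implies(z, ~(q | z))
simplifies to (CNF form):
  ~z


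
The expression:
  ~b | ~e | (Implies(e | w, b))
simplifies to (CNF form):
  True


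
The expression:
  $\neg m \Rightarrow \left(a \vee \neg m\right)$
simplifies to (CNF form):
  $\text{True}$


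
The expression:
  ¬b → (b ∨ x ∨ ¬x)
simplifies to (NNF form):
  True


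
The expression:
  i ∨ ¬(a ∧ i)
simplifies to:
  True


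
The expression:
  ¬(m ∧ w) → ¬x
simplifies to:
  (m ∧ w) ∨ ¬x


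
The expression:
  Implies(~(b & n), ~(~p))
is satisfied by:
  {n: True, p: True, b: True}
  {n: True, p: True, b: False}
  {p: True, b: True, n: False}
  {p: True, b: False, n: False}
  {n: True, b: True, p: False}


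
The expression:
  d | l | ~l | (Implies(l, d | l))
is always true.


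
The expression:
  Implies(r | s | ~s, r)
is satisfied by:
  {r: True}


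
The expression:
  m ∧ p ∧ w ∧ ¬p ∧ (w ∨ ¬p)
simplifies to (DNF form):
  False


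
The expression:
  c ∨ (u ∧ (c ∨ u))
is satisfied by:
  {c: True, u: True}
  {c: True, u: False}
  {u: True, c: False}


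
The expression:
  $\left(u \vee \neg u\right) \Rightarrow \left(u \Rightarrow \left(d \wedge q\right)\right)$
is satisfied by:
  {q: True, d: True, u: False}
  {q: True, d: False, u: False}
  {d: True, q: False, u: False}
  {q: False, d: False, u: False}
  {q: True, u: True, d: True}


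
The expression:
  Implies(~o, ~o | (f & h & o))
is always true.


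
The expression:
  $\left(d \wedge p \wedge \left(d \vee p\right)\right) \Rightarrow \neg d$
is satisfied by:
  {p: False, d: False}
  {d: True, p: False}
  {p: True, d: False}


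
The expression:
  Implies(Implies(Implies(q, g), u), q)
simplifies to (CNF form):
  q | ~u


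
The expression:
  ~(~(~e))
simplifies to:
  ~e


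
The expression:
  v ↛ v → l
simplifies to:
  True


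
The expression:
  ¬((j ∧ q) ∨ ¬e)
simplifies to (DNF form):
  (e ∧ ¬j) ∨ (e ∧ ¬q)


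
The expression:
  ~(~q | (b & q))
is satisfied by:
  {q: True, b: False}


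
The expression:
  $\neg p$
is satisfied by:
  {p: False}


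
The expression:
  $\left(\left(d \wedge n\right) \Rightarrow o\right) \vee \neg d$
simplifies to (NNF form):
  $o \vee \neg d \vee \neg n$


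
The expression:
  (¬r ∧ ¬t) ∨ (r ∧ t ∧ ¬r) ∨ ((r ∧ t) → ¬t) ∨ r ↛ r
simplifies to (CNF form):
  ¬r ∨ ¬t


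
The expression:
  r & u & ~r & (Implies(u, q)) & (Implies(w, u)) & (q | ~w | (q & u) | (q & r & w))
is never true.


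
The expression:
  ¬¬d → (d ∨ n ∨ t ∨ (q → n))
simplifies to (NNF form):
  True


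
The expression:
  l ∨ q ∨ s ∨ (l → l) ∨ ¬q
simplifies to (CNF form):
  True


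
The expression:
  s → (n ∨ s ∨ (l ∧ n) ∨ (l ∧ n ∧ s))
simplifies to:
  True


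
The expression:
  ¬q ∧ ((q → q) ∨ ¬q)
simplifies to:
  ¬q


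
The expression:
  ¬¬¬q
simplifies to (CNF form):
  ¬q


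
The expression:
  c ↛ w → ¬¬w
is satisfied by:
  {w: True, c: False}
  {c: False, w: False}
  {c: True, w: True}


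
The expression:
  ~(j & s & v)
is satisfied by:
  {s: False, v: False, j: False}
  {j: True, s: False, v: False}
  {v: True, s: False, j: False}
  {j: True, v: True, s: False}
  {s: True, j: False, v: False}
  {j: True, s: True, v: False}
  {v: True, s: True, j: False}


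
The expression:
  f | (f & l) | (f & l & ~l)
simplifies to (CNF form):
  f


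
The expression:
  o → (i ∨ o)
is always true.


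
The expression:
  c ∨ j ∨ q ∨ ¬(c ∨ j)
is always true.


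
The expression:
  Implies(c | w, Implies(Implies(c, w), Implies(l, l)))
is always true.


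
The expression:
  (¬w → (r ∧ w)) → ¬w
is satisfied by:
  {w: False}


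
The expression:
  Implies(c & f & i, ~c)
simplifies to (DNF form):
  ~c | ~f | ~i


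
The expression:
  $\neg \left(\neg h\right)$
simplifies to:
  $h$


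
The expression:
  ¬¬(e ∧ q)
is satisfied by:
  {e: True, q: True}


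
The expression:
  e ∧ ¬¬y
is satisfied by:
  {e: True, y: True}


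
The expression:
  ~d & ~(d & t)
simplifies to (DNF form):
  ~d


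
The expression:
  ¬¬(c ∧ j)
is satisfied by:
  {c: True, j: True}


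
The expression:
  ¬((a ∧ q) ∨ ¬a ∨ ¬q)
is never true.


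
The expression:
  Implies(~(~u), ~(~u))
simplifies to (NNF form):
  True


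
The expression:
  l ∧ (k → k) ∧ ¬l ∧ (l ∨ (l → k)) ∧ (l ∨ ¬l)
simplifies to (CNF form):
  False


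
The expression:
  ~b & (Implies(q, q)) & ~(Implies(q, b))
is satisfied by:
  {q: True, b: False}


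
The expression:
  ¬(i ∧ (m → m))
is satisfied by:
  {i: False}


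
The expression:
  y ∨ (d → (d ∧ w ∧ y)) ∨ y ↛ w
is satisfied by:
  {y: True, d: False}
  {d: False, y: False}
  {d: True, y: True}


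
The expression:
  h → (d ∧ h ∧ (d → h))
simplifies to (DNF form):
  d ∨ ¬h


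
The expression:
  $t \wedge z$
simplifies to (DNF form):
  $t \wedge z$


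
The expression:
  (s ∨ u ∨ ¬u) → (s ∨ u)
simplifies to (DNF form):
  s ∨ u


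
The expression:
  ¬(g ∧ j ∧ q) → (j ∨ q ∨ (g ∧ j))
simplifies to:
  j ∨ q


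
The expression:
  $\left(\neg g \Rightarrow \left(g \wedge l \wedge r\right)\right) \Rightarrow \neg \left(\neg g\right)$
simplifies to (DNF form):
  $\text{True}$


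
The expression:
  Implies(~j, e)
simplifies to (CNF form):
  e | j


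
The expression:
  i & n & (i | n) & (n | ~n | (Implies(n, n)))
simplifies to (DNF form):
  i & n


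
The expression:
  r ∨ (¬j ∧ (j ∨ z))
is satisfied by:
  {r: True, z: True, j: False}
  {r: True, j: False, z: False}
  {r: True, z: True, j: True}
  {r: True, j: True, z: False}
  {z: True, j: False, r: False}


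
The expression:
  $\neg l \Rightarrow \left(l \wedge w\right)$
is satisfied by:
  {l: True}


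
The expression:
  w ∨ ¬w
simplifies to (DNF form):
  True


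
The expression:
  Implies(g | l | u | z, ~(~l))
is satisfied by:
  {l: True, g: False, u: False, z: False}
  {l: True, z: True, g: False, u: False}
  {l: True, u: True, g: False, z: False}
  {l: True, z: True, u: True, g: False}
  {l: True, g: True, u: False, z: False}
  {l: True, z: True, g: True, u: False}
  {l: True, u: True, g: True, z: False}
  {l: True, z: True, u: True, g: True}
  {z: False, g: False, u: False, l: False}


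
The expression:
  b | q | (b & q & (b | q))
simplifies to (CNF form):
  b | q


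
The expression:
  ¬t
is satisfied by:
  {t: False}


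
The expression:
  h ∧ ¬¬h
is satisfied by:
  {h: True}


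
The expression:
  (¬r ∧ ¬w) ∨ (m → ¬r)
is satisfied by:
  {m: False, r: False}
  {r: True, m: False}
  {m: True, r: False}


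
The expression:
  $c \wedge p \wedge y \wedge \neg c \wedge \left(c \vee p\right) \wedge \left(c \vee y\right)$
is never true.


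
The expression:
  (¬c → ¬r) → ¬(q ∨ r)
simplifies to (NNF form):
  (r ∧ ¬c) ∨ (¬q ∧ ¬r)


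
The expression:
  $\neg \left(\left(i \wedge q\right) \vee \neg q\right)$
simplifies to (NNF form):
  $q \wedge \neg i$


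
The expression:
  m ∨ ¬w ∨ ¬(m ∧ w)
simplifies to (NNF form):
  True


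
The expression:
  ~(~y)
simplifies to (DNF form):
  y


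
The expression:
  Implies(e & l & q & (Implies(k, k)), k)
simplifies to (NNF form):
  k | ~e | ~l | ~q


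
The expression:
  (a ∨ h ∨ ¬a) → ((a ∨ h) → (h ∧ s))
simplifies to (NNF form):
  (h ∧ s) ∨ (¬a ∧ ¬h)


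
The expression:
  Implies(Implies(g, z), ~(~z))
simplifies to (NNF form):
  g | z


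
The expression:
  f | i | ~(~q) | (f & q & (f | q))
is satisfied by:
  {i: True, q: True, f: True}
  {i: True, q: True, f: False}
  {i: True, f: True, q: False}
  {i: True, f: False, q: False}
  {q: True, f: True, i: False}
  {q: True, f: False, i: False}
  {f: True, q: False, i: False}


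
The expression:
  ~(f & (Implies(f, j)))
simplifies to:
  ~f | ~j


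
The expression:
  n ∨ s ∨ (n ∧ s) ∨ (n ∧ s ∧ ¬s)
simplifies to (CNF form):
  n ∨ s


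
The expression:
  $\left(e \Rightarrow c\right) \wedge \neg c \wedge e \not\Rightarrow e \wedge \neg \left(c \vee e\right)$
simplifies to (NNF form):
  $\text{False}$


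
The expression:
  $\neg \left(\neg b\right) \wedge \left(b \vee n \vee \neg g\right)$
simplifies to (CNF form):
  $b$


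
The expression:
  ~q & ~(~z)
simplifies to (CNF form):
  z & ~q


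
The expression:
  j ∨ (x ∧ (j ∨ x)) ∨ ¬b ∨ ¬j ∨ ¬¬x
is always true.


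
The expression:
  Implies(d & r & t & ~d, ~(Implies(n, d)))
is always true.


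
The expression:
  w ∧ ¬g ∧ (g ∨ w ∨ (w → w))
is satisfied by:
  {w: True, g: False}


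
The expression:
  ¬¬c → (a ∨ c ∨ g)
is always true.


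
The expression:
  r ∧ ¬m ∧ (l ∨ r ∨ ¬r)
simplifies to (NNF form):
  r ∧ ¬m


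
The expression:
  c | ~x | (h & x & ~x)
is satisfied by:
  {c: True, x: False}
  {x: False, c: False}
  {x: True, c: True}


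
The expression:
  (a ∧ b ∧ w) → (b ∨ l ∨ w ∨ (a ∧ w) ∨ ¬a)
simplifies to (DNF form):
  True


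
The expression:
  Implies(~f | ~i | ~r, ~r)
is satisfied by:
  {i: True, f: True, r: False}
  {i: True, f: False, r: False}
  {f: True, i: False, r: False}
  {i: False, f: False, r: False}
  {i: True, r: True, f: True}


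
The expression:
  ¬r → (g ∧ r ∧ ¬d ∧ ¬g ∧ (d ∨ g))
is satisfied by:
  {r: True}


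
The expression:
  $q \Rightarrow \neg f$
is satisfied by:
  {q: False, f: False}
  {f: True, q: False}
  {q: True, f: False}


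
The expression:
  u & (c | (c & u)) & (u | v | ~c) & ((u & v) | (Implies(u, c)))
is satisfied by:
  {c: True, u: True}


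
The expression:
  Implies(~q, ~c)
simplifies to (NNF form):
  q | ~c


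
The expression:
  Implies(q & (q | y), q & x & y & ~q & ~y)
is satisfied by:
  {q: False}


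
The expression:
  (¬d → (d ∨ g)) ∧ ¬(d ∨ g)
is never true.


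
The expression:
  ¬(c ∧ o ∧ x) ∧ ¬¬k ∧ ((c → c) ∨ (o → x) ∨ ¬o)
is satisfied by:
  {k: True, c: False, o: False, x: False}
  {x: True, k: True, c: False, o: False}
  {o: True, k: True, c: False, x: False}
  {x: True, o: True, k: True, c: False}
  {c: True, k: True, x: False, o: False}
  {x: True, c: True, k: True, o: False}
  {o: True, c: True, k: True, x: False}


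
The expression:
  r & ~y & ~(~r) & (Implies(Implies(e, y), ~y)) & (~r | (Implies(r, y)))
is never true.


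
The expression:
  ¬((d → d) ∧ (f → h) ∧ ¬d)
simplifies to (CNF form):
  (d ∨ f) ∧ (d ∨ ¬h)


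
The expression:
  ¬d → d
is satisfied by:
  {d: True}


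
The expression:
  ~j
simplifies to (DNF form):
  ~j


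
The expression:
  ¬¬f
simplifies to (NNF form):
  f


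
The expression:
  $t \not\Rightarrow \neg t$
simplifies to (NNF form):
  $t$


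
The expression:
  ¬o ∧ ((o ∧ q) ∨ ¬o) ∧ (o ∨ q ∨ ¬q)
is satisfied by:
  {o: False}


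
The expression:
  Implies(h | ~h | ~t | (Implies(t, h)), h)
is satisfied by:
  {h: True}


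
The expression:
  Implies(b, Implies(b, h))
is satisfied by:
  {h: True, b: False}
  {b: False, h: False}
  {b: True, h: True}


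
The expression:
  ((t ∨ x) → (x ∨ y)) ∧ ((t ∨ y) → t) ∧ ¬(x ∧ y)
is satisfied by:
  {x: True, y: False, t: False}
  {y: False, t: False, x: False}
  {x: True, t: True, y: False}
  {t: True, y: True, x: False}


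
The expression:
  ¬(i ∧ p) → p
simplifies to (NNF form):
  p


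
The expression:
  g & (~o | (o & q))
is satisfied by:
  {g: True, q: True, o: False}
  {g: True, o: False, q: False}
  {g: True, q: True, o: True}


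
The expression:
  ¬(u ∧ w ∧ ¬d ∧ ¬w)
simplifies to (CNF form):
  True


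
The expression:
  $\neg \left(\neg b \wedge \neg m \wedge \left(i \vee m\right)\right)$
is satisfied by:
  {b: True, m: True, i: False}
  {b: True, i: False, m: False}
  {m: True, i: False, b: False}
  {m: False, i: False, b: False}
  {b: True, m: True, i: True}
  {b: True, i: True, m: False}
  {m: True, i: True, b: False}


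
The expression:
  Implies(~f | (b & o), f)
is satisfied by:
  {f: True}


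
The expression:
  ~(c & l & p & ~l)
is always true.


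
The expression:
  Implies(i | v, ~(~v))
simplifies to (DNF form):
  v | ~i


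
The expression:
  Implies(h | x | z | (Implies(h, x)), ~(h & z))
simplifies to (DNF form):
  ~h | ~z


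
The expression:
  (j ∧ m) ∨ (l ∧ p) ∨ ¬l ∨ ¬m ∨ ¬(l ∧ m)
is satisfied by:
  {j: True, p: True, l: False, m: False}
  {j: True, l: False, m: False, p: False}
  {p: True, l: False, m: False, j: False}
  {p: False, l: False, m: False, j: False}
  {j: True, m: True, p: True, l: False}
  {j: True, m: True, p: False, l: False}
  {m: True, p: True, j: False, l: False}
  {m: True, j: False, l: False, p: False}
  {p: True, j: True, l: True, m: False}
  {j: True, l: True, p: False, m: False}
  {p: True, l: True, j: False, m: False}
  {l: True, j: False, m: False, p: False}
  {j: True, m: True, l: True, p: True}
  {j: True, m: True, l: True, p: False}
  {m: True, l: True, p: True, j: False}


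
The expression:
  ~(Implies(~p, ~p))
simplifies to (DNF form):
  False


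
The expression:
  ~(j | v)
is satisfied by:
  {v: False, j: False}


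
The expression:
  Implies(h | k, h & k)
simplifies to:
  (h & k) | (~h & ~k)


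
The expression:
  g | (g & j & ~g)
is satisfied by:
  {g: True}


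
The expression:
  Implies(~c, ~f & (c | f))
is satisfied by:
  {c: True}


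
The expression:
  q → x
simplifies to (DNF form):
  x ∨ ¬q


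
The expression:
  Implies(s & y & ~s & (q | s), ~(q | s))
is always true.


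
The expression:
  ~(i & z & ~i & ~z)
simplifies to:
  True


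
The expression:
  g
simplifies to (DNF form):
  g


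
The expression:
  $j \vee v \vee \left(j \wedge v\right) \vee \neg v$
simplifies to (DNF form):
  $\text{True}$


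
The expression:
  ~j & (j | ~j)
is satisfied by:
  {j: False}


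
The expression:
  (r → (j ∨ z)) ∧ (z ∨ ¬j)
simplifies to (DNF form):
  z ∨ (¬j ∧ ¬r)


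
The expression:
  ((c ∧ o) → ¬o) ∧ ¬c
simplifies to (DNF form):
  ¬c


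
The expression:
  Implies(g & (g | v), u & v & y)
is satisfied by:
  {y: True, u: True, v: True, g: False}
  {y: True, u: True, v: False, g: False}
  {y: True, v: True, u: False, g: False}
  {y: True, v: False, u: False, g: False}
  {u: True, v: True, y: False, g: False}
  {u: True, y: False, v: False, g: False}
  {u: False, v: True, y: False, g: False}
  {u: False, y: False, v: False, g: False}
  {y: True, g: True, u: True, v: True}


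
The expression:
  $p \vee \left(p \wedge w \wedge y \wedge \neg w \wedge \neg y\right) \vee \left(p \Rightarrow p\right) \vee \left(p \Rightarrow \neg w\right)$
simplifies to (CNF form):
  $\text{True}$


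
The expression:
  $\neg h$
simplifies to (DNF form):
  $\neg h$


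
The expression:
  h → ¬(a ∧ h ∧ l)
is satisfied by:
  {l: False, a: False, h: False}
  {h: True, l: False, a: False}
  {a: True, l: False, h: False}
  {h: True, a: True, l: False}
  {l: True, h: False, a: False}
  {h: True, l: True, a: False}
  {a: True, l: True, h: False}


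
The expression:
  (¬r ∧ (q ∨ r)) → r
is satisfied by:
  {r: True, q: False}
  {q: False, r: False}
  {q: True, r: True}


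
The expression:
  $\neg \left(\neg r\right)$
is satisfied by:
  {r: True}


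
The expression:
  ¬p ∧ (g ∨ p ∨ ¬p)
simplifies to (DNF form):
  ¬p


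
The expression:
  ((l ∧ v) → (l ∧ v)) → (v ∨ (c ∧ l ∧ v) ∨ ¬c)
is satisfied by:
  {v: True, c: False}
  {c: False, v: False}
  {c: True, v: True}


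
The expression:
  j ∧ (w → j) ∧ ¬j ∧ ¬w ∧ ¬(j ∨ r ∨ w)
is never true.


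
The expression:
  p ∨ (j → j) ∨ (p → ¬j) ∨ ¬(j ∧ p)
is always true.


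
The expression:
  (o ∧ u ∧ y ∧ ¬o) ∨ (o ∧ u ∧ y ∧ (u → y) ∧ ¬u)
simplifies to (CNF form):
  False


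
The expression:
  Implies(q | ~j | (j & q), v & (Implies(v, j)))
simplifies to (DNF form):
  (j & v) | (j & ~q)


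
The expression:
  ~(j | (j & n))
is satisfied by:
  {j: False}


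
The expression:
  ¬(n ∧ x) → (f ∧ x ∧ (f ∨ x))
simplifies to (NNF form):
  x ∧ (f ∨ n)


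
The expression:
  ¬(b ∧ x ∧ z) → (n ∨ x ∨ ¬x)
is always true.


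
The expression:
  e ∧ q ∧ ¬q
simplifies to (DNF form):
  False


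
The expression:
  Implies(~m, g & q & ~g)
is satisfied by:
  {m: True}


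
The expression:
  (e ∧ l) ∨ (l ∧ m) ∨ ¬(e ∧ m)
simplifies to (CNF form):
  l ∨ ¬e ∨ ¬m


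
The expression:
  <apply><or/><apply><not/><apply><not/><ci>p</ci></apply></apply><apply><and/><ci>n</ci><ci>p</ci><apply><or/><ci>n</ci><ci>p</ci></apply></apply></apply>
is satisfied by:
  {p: True}


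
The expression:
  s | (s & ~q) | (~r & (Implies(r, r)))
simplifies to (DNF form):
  s | ~r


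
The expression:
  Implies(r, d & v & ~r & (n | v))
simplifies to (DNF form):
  ~r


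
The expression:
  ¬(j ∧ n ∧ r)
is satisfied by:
  {n: False, r: False, j: False}
  {j: True, n: False, r: False}
  {r: True, n: False, j: False}
  {j: True, r: True, n: False}
  {n: True, j: False, r: False}
  {j: True, n: True, r: False}
  {r: True, n: True, j: False}


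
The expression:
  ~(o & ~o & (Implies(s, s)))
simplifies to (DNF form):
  True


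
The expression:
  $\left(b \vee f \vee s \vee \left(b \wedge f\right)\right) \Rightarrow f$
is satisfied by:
  {f: True, s: False, b: False}
  {b: True, f: True, s: False}
  {f: True, s: True, b: False}
  {b: True, f: True, s: True}
  {b: False, s: False, f: False}


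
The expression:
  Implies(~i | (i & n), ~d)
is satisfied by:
  {i: True, n: False, d: False}
  {n: False, d: False, i: False}
  {i: True, n: True, d: False}
  {n: True, i: False, d: False}
  {d: True, i: True, n: False}


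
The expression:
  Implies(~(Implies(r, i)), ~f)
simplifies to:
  i | ~f | ~r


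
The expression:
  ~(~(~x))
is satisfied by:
  {x: False}


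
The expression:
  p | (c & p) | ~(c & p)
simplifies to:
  True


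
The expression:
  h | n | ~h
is always true.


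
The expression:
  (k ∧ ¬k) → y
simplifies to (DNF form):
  True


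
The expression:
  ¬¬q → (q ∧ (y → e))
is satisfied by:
  {e: True, q: False, y: False}
  {e: False, q: False, y: False}
  {y: True, e: True, q: False}
  {y: True, e: False, q: False}
  {q: True, e: True, y: False}
  {q: True, e: False, y: False}
  {q: True, y: True, e: True}


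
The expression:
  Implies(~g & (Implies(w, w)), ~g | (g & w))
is always true.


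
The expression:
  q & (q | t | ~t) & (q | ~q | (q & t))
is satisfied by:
  {q: True}


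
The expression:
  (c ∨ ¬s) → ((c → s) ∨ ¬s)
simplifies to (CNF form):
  True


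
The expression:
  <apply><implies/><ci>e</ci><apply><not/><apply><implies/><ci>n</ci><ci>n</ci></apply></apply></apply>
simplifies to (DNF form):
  <apply><not/><ci>e</ci></apply>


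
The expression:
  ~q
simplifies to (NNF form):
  ~q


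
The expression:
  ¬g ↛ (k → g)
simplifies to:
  k ∧ ¬g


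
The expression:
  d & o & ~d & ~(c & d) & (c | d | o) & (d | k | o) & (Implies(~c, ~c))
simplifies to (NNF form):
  False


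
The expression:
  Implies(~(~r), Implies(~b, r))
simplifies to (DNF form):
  True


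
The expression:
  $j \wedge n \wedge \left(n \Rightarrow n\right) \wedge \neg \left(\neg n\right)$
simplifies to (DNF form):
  $j \wedge n$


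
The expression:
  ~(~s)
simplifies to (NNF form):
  s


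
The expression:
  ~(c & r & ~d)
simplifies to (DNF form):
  d | ~c | ~r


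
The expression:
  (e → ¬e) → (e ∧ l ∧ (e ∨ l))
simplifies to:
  e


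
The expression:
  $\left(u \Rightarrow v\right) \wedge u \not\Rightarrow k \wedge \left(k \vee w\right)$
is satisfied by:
  {u: True, w: True, v: True, k: False}


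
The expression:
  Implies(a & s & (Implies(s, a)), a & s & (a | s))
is always true.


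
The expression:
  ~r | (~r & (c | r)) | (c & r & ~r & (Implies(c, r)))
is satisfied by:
  {r: False}


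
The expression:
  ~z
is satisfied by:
  {z: False}


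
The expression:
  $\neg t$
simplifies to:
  $\neg t$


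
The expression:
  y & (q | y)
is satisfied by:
  {y: True}


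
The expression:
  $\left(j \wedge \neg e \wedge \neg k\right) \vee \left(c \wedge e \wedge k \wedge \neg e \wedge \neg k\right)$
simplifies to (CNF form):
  $j \wedge \neg e \wedge \neg k$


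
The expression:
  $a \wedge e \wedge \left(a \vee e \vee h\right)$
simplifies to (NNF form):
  $a \wedge e$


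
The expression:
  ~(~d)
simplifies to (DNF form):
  d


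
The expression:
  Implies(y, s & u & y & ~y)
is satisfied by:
  {y: False}


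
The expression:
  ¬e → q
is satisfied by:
  {q: True, e: True}
  {q: True, e: False}
  {e: True, q: False}


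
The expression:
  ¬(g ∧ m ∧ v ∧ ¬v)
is always true.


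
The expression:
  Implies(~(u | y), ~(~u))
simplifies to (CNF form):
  u | y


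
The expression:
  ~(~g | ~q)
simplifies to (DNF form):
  g & q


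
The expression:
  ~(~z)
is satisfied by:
  {z: True}


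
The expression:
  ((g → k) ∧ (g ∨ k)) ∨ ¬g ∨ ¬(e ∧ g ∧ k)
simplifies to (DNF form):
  True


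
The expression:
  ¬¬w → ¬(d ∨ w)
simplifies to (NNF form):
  ¬w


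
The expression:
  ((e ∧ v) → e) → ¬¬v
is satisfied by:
  {v: True}


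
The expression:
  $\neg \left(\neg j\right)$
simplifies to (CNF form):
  $j$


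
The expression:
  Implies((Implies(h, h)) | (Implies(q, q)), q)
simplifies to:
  q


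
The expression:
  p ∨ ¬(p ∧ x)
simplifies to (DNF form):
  True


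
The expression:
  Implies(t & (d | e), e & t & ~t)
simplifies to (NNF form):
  ~t | (~d & ~e)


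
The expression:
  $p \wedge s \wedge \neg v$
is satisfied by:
  {p: True, s: True, v: False}


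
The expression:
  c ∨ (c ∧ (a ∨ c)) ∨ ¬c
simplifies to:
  True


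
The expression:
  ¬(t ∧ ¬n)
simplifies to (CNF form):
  n ∨ ¬t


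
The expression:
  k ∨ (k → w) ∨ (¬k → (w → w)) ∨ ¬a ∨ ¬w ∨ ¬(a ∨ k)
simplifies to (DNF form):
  True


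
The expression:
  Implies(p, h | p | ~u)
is always true.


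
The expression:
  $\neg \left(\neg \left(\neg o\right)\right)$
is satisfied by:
  {o: False}


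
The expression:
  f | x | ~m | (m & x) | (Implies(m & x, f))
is always true.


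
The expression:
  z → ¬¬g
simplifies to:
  g ∨ ¬z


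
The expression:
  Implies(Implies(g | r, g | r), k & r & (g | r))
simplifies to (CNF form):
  k & r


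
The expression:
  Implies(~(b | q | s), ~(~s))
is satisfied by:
  {b: True, q: True, s: True}
  {b: True, q: True, s: False}
  {b: True, s: True, q: False}
  {b: True, s: False, q: False}
  {q: True, s: True, b: False}
  {q: True, s: False, b: False}
  {s: True, q: False, b: False}


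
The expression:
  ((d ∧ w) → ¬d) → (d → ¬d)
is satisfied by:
  {w: True, d: False}
  {d: False, w: False}
  {d: True, w: True}


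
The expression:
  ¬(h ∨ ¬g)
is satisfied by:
  {g: True, h: False}


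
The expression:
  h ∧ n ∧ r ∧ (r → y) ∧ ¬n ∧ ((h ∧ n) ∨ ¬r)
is never true.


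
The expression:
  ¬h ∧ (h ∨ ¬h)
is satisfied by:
  {h: False}


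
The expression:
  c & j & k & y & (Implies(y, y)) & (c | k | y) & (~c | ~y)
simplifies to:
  False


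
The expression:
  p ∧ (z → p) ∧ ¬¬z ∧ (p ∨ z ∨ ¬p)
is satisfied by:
  {z: True, p: True}


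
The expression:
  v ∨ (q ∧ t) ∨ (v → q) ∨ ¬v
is always true.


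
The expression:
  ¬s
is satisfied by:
  {s: False}


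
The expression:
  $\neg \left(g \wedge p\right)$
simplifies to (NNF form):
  $\neg g \vee \neg p$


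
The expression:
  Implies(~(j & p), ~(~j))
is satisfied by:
  {j: True}


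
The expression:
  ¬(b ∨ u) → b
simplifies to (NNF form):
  b ∨ u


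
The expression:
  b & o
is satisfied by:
  {b: True, o: True}


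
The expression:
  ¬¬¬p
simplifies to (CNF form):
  ¬p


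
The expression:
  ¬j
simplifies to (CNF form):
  ¬j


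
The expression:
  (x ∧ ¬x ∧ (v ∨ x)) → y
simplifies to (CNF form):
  True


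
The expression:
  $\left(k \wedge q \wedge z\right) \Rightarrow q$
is always true.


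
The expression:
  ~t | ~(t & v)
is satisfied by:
  {v: False, t: False}
  {t: True, v: False}
  {v: True, t: False}


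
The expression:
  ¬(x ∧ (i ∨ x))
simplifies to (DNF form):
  ¬x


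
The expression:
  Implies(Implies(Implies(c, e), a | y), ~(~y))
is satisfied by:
  {y: True, e: True, c: False, a: False}
  {y: True, c: False, e: False, a: False}
  {y: True, e: True, c: True, a: False}
  {y: True, c: True, e: False, a: False}
  {y: True, a: True, e: True, c: False}
  {y: True, a: True, c: False, e: False}
  {y: True, a: True, e: True, c: True}
  {y: True, a: True, c: True, e: False}
  {e: True, a: False, c: False, y: False}
  {a: False, c: False, e: False, y: False}
  {e: True, c: True, a: False, y: False}


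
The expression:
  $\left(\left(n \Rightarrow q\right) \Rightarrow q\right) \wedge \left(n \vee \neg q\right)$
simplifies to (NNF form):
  $n$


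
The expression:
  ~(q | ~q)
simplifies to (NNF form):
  False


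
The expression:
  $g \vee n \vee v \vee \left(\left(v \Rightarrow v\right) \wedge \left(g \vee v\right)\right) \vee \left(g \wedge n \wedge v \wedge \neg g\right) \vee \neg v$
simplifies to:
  $\text{True}$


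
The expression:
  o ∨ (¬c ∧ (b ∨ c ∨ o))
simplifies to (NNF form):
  o ∨ (b ∧ ¬c)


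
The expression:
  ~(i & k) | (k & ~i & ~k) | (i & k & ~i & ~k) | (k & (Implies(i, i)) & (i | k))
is always true.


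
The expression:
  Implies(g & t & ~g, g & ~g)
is always true.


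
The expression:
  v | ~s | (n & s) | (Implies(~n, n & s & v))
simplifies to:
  n | v | ~s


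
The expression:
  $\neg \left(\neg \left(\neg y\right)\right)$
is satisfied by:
  {y: False}


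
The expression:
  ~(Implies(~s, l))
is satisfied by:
  {l: False, s: False}


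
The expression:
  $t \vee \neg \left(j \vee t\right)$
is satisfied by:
  {t: True, j: False}
  {j: False, t: False}
  {j: True, t: True}


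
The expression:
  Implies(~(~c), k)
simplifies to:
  k | ~c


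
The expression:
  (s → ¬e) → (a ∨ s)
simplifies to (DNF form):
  a ∨ s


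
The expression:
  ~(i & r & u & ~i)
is always true.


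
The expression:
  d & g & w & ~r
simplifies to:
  d & g & w & ~r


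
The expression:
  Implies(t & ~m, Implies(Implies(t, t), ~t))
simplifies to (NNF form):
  m | ~t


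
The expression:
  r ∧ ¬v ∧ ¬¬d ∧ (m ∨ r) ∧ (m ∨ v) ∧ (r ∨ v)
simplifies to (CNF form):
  d ∧ m ∧ r ∧ ¬v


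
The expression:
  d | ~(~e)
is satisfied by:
  {d: True, e: True}
  {d: True, e: False}
  {e: True, d: False}


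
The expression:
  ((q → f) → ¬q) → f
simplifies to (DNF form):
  f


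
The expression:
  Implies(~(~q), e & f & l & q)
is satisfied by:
  {f: True, e: True, l: True, q: False}
  {f: True, e: True, l: False, q: False}
  {f: True, l: True, e: False, q: False}
  {f: True, l: False, e: False, q: False}
  {e: True, l: True, f: False, q: False}
  {e: True, l: False, f: False, q: False}
  {l: True, f: False, e: False, q: False}
  {l: False, f: False, e: False, q: False}
  {q: True, f: True, e: True, l: True}


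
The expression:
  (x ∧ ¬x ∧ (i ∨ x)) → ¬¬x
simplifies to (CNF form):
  True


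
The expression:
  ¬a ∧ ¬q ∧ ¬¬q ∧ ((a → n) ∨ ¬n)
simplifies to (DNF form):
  False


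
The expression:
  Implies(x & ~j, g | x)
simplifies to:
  True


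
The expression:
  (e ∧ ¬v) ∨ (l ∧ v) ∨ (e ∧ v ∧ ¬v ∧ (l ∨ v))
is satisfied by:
  {l: True, e: True, v: False}
  {e: True, v: False, l: False}
  {l: True, v: True, e: True}
  {l: True, v: True, e: False}


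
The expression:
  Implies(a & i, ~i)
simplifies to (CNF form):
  ~a | ~i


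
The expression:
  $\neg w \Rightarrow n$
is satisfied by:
  {n: True, w: True}
  {n: True, w: False}
  {w: True, n: False}


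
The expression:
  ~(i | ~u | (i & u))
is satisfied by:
  {u: True, i: False}


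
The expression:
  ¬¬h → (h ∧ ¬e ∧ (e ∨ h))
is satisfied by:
  {h: False, e: False}
  {e: True, h: False}
  {h: True, e: False}


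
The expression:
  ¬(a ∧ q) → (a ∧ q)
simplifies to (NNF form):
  a ∧ q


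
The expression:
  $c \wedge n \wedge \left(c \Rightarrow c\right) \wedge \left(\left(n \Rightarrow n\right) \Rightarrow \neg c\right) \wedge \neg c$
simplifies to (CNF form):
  $\text{False}$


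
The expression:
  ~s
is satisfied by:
  {s: False}


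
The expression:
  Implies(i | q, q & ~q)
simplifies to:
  ~i & ~q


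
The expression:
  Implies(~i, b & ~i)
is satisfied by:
  {i: True, b: True}
  {i: True, b: False}
  {b: True, i: False}


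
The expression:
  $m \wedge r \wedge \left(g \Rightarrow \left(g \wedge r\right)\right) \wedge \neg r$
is never true.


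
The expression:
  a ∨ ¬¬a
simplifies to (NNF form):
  a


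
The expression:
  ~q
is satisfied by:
  {q: False}


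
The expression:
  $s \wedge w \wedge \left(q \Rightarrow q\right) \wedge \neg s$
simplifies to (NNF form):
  $\text{False}$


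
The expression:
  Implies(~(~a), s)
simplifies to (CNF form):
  s | ~a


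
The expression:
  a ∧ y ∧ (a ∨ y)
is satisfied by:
  {a: True, y: True}


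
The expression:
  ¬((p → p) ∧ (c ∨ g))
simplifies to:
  ¬c ∧ ¬g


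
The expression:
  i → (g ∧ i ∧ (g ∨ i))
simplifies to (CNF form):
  g ∨ ¬i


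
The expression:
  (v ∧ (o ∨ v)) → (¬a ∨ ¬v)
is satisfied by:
  {v: False, a: False}
  {a: True, v: False}
  {v: True, a: False}


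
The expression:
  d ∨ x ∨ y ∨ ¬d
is always true.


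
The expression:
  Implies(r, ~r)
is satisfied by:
  {r: False}


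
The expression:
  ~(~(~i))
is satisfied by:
  {i: False}


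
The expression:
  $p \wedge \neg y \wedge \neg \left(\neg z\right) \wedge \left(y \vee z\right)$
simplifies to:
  $p \wedge z \wedge \neg y$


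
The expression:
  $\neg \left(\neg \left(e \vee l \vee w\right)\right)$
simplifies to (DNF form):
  $e \vee l \vee w$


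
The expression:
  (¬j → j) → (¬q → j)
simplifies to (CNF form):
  True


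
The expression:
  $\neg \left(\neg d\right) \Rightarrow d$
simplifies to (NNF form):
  $\text{True}$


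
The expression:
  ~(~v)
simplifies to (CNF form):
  v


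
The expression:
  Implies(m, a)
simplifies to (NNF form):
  a | ~m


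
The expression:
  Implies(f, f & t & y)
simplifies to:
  ~f | (t & y)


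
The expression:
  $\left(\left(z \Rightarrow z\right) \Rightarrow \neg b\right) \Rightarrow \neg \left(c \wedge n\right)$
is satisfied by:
  {b: True, c: False, n: False}
  {c: False, n: False, b: False}
  {b: True, n: True, c: False}
  {n: True, c: False, b: False}
  {b: True, c: True, n: False}
  {c: True, b: False, n: False}
  {b: True, n: True, c: True}


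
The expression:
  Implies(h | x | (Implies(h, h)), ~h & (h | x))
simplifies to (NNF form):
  x & ~h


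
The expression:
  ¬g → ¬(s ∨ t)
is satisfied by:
  {g: True, s: False, t: False}
  {t: True, g: True, s: False}
  {g: True, s: True, t: False}
  {t: True, g: True, s: True}
  {t: False, s: False, g: False}


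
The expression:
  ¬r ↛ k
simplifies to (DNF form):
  k ∨ ¬r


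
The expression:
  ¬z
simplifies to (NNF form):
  ¬z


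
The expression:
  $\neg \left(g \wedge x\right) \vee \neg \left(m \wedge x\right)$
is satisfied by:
  {g: False, m: False, x: False}
  {x: True, g: False, m: False}
  {m: True, g: False, x: False}
  {x: True, m: True, g: False}
  {g: True, x: False, m: False}
  {x: True, g: True, m: False}
  {m: True, g: True, x: False}


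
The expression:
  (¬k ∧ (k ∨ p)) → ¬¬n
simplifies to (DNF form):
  k ∨ n ∨ ¬p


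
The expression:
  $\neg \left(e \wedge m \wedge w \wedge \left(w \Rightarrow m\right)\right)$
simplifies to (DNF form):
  $\neg e \vee \neg m \vee \neg w$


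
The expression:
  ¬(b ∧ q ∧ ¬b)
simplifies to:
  True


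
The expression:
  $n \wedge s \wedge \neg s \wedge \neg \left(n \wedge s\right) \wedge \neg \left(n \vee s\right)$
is never true.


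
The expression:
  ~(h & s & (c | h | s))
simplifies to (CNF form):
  ~h | ~s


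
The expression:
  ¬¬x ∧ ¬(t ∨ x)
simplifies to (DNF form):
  False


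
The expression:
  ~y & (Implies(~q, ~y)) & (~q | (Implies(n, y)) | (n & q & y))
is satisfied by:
  {y: False, q: False, n: False}
  {n: True, y: False, q: False}
  {q: True, y: False, n: False}


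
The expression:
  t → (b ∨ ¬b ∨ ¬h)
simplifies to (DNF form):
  True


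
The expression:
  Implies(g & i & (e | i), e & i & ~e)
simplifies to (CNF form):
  ~g | ~i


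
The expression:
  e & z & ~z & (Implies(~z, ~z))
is never true.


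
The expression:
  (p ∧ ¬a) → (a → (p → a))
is always true.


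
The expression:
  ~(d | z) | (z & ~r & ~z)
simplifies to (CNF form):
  ~d & ~z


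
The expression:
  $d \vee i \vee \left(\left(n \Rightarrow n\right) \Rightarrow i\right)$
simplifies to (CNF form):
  $d \vee i$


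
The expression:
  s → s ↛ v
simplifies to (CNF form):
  ¬s ∨ ¬v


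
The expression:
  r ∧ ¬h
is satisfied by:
  {r: True, h: False}


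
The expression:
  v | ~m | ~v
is always true.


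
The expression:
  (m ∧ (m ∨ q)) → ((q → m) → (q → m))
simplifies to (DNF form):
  True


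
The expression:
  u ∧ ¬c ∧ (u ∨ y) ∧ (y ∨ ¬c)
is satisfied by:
  {u: True, c: False}


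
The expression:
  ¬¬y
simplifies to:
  y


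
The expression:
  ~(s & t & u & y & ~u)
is always true.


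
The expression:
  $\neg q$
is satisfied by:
  {q: False}


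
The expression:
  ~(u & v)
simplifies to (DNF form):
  ~u | ~v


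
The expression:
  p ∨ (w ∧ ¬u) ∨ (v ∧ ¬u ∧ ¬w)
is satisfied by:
  {v: True, p: True, w: True, u: False}
  {v: True, p: True, w: False, u: False}
  {p: True, w: True, u: False, v: False}
  {p: True, w: False, u: False, v: False}
  {v: True, p: True, u: True, w: True}
  {v: True, p: True, u: True, w: False}
  {p: True, u: True, w: True, v: False}
  {p: True, u: True, w: False, v: False}
  {v: True, u: False, w: True, p: False}
  {v: True, u: False, w: False, p: False}
  {w: True, p: False, u: False, v: False}


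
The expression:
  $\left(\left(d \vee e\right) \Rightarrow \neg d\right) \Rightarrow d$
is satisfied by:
  {d: True}


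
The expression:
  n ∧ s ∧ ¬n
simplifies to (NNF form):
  False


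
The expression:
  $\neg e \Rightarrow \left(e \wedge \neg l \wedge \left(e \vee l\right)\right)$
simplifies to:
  $e$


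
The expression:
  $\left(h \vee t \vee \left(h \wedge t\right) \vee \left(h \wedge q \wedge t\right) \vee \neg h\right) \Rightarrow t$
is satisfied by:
  {t: True}


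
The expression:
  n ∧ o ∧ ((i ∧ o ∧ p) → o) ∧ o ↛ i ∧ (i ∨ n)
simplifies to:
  n ∧ o ∧ ¬i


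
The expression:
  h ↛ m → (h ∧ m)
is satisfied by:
  {m: True, h: False}
  {h: False, m: False}
  {h: True, m: True}


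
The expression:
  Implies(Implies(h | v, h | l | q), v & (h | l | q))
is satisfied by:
  {v: True}


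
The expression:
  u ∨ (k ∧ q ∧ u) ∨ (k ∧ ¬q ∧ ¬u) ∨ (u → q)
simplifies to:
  True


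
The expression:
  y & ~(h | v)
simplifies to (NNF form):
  y & ~h & ~v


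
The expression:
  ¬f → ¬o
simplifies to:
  f ∨ ¬o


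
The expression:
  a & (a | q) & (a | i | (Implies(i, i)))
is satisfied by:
  {a: True}


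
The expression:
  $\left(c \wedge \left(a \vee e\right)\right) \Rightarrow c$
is always true.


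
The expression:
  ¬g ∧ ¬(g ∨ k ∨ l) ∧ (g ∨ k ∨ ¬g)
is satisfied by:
  {g: False, l: False, k: False}


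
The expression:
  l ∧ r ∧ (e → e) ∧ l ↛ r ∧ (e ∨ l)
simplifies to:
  False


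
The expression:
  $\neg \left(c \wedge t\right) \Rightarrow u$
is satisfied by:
  {t: True, u: True, c: True}
  {t: True, u: True, c: False}
  {u: True, c: True, t: False}
  {u: True, c: False, t: False}
  {t: True, c: True, u: False}


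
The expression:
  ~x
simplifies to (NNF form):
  ~x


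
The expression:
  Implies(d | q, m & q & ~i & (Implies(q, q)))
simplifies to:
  (m | ~q) & (q | ~d) & (~i | ~q)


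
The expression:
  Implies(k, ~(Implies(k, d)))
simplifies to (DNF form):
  ~d | ~k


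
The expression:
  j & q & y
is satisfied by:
  {j: True, y: True, q: True}


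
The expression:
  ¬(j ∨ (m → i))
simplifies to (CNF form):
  m ∧ ¬i ∧ ¬j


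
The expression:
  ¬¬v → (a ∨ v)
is always true.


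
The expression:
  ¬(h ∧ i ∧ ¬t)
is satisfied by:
  {t: True, h: False, i: False}
  {h: False, i: False, t: False}
  {i: True, t: True, h: False}
  {i: True, h: False, t: False}
  {t: True, h: True, i: False}
  {h: True, t: False, i: False}
  {i: True, h: True, t: True}
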